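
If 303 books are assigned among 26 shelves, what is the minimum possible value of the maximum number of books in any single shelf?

By the pigeonhole principle, the 26 shelves are the holes and the 303 books are the pigeons.
If every shelf held at most 11 books, the total would be at most 26 × 11 = 286, which is less than 303.
So some shelf holds at least ⌈303/26⌉ = 12 books.

12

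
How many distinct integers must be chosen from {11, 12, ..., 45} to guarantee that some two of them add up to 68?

25

Group the elements by complementary pair {x, 68−x}: {23,45}, {24,44}, {25,43}, …, giving 11 two-element pairs; the single value 34 (it cannot pair with itself since the integers are distinct); and 12 integers whose partner 68−x falls outside [11,45].
Treating each of those 24 groups as a pigeonhole, one can pick one integer per group — 24 integers — with no two summing to 68.
The 25th integer lands in an occupied pair, forcing a sum of 68.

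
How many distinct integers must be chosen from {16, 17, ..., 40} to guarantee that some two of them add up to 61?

Group the elements by complementary pair {x, 61−x}: {21,40}, {22,39}, {23,38}, …, giving 10 two-element pairs and 5 integers whose partner 61−x falls outside [16,40].
By pigeonhole, treating each of those 15 groups as a pigeonhole, one can pick one integer per group — 15 integers — with no two summing to 61.
The 16th integer lands in an occupied pair, forcing a sum of 61.

16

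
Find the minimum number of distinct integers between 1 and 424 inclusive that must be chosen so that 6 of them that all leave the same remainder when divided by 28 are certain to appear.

The 28 residue classes mod 28 are the pigeonholes.
With 140 integers one could put 5 in each residue class and have no class reach 6.
The 141st integer pushes some class to 6, so 28·5 + 1 = 141.

141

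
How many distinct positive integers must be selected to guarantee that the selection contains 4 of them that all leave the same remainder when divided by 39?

Pigeonhole: the 39 residue classes mod 39 are the pigeonholes.
With 117 integers one could put 3 in each residue class and have no class reach 4.
The 118th integer pushes some class to 4, so 39·3 + 1 = 118.

118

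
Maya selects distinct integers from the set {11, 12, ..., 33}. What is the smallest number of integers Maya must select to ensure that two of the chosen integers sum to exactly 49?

15

A set avoiding the sum 49 can contain at most one of each pair {x, 49−x}, plus the 5 elements whose complement lies outside the range.
The integers 11, …, 24 (14 of them) are such a set: any two sum to at least 11+12 = 23 and at most 23+24 = 47 < 49.
Any 15th integer completes one of the 9 pairs, so 15 choices force a sum of 49.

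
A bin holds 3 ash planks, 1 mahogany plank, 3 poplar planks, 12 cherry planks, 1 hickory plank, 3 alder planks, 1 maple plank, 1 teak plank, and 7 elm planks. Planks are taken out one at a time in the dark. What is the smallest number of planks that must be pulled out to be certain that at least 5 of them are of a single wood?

22

An adversary could hand out at most 4 planks per wood (7 woods run out sooner): 3 + 1 + 3 + 4 + 1 + 3 + 1 + 1 + 4 = 21 planks and still no wood has 5.
By pigeonhole, one more plank lands in a wood already at 4, so 22 draws are enough and 21 are not.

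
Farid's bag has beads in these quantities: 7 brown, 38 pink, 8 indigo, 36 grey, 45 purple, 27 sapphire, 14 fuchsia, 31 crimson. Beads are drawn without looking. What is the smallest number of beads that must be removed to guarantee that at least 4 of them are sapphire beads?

In the worst case for collecting sapphire beads, every non-sapphire bead comes out first.
There are 7 + 38 + 8 + 36 + 45 + 14 + 31 = 179 non-sapphire beads altogether.
After those, each further bead must be sapphire, so 179 + 4 = 183 draws guarantee 4 sapphire beads.

183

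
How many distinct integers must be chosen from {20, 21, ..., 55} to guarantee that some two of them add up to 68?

23

Group the elements by complementary pair {x, 68−x}: {20,48}, {21,47}, {22,46}, …, giving 14 two-element pairs, the single value 34 (it cannot pair with itself since the integers are distinct), and 7 integers whose partner 68−x falls outside [20,55].
By the pigeonhole principle, treating each of those 22 groups as a pigeonhole, one can pick one integer per group — 22 integers — with no two summing to 68.
The 23rd integer lands in an occupied pair, forcing a sum of 68.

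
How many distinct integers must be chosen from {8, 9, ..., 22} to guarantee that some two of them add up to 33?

10

A set avoiding the sum 33 can contain at most one of each pair {x, 33−x}, plus the 3 elements whose complement lies outside the range.
The integers 8, …, 16 (9 of them) are such a set: any two sum to at least 8+9 = 17 and at most 15+16 = 31 < 33.
By the pigeonhole principle, any 10th integer completes one of the 6 pairs, so 10 choices force a sum of 33.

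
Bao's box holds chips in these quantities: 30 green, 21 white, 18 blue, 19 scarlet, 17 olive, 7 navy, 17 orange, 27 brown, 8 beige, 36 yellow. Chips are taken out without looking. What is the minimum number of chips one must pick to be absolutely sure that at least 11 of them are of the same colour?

Pigeonhole: put each drawn chip into a box by colour. The largest draw with every box below 11 takes min(count, 10) from each colour; colours with fewer than 10 contribute all they have.
Σ min(cᵢ, 10) = 10 + 10 + 10 + 10 + 10 + 7 + 10 + 10 + 8 + 10 = 95.
Draw number 95 + 1 = 96 must push one box to 11.

96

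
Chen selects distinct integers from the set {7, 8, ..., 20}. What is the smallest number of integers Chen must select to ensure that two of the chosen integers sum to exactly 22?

11

Two chosen integers sum to 22 exactly when both halves of some pair {x, 22−x} with 7 ≤ x ≤ 22−x ≤ 15 are chosen — 4 such pairs.
The remaining 6 elements (those with no distinct partner in range) can never complete a 22-sum, so the worst case takes all of them and one from each pair: 6 + 4 = 10.
The 11th integer has to be the second member of some pair, so 10 + 1 = 11.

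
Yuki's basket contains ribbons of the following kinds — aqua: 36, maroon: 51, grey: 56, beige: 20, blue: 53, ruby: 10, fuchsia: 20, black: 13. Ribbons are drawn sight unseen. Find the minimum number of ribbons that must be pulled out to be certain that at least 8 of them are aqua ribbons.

231

In the worst case for collecting aqua ribbons, every non-aqua ribbon comes out first.
There are 51 + 56 + 20 + 53 + 10 + 20 + 13 = 223 non-aqua ribbons altogether.
After those, each further ribbon must be aqua, so 223 + 8 = 231 draws guarantee 8 aqua ribbons.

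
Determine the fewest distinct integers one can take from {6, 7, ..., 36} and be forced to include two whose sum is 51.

21

Group the elements by complementary pair {x, 51−x}: {15,36}, {16,35}, {17,34}, …, giving 11 two-element pairs and 9 integers whose partner 51−x falls outside [6,36].
Treating each of those 20 groups as a pigeonhole, one can pick one integer per group — 20 integers — with no two summing to 51.
The 21st integer lands in an occupied pair, forcing a sum of 51.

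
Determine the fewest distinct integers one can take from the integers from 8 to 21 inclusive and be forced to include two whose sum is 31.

Two chosen integers sum to 31 exactly when both halves of some pair {x, 31−x} with 10 ≤ x ≤ 31−x ≤ 21 are chosen — 6 such pairs.
The remaining 2 elements (those with no distinct partner in range) can never complete a 31-sum, so the worst case takes all of them and one from each pair: 2 + 6 = 8.
By pigeonhole, the 9th integer has to be the second member of some pair, so 8 + 1 = 9.

9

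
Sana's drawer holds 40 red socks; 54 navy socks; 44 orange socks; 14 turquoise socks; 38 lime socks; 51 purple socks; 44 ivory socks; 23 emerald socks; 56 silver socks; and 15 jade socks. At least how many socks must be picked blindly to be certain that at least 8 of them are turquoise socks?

In the worst case for collecting turquoise socks, every non-turquoise sock comes out first.
There are 40 + 54 + 44 + 38 + 51 + 44 + 23 + 56 + 15 = 365 non-turquoise socks altogether.
After those, each further sock must be turquoise, so 365 + 8 = 373 draws guarantee 8 turquoise socks.

373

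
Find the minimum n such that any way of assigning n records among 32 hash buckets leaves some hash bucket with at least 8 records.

With 224 records one could put exactly 7 in each of the 32 hash buckets, and no hash bucket would reach 8.
One more record must land in a hash bucket that already has 7, giving it 8.
So 32 × 7 + 1 = 225 records are required.

225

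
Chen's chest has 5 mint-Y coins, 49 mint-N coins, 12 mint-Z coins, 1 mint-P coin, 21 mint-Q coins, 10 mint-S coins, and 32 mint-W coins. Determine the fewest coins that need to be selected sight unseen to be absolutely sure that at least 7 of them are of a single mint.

37

Put each drawn coin into a box by mint. The largest draw with every box below 7 takes min(count, 6) from each mint; mints with fewer than 6 contribute all they have.
Σ min(cᵢ, 6) = 5 + 6 + 6 + 1 + 6 + 6 + 6 = 36.
Draw number 36 + 1 = 37 must push one box to 7.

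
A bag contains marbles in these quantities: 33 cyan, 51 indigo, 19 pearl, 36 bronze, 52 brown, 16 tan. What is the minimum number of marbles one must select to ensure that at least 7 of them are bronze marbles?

178

In the worst case for collecting bronze marbles, every non-bronze marble comes out first.
There are 33 + 51 + 19 + 52 + 16 = 171 non-bronze marbles altogether.
After those, each further marble must be bronze, so 171 + 7 = 178 draws guarantee 7 bronze marbles.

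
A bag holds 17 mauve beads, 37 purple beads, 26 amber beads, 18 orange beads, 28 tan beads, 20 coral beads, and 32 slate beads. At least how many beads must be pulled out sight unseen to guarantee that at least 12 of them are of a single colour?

By the pigeonhole principle, the 7 colours are the holes; the beads drawn are the pigeons.
To avoid 12 of any one colour, the worst case takes at most 11 of each colour.
That gives 11 + 11 + 11 + 11 + 11 + 11 + 11 = 77 beads with no colour reaching 12.
The next bead forces some colour to 12, so 77 + 1 = 78.

78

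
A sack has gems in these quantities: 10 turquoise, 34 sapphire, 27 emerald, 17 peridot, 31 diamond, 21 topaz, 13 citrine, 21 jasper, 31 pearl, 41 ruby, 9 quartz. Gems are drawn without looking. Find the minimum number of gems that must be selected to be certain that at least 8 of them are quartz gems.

254

In the worst case for collecting quartz gems, every non-quartz gem comes out first.
There are 10 + 34 + 27 + 17 + 31 + 21 + 13 + 21 + 31 + 41 = 246 non-quartz gems altogether.
After those, each further gem must be quartz, so 246 + 8 = 254 draws guarantee 8 quartz gems.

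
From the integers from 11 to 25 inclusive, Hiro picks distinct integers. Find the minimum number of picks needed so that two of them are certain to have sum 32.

Group the elements by complementary pair {x, 32−x}: {11,21}, {12,20}, {13,19}, …, giving 5 two-element pairs; the single value 16 (it cannot pair with itself since the integers are distinct); and 4 integers whose partner 32−x falls outside [11,25].
By the pigeonhole principle, treating each of those 10 groups as a pigeonhole, one can pick one integer per group — 10 integers — with no two summing to 32.
The 11th integer lands in an occupied pair, forcing a sum of 32.

11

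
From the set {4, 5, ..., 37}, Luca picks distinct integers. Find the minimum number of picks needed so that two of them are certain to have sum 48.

Two chosen integers sum to 48 exactly when both halves of some pair {x, 48−x} with 11 ≤ x ≤ 48−x ≤ 37 are chosen — 13 such pairs.
The remaining 8 elements (those with no distinct partner in range) can never complete a 48-sum, so the worst case takes all of them and one from each pair: 8 + 13 = 21.
The 22nd integer has to be the second member of some pair, so 21 + 1 = 22.

22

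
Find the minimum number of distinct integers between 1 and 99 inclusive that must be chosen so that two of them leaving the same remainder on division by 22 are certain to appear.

By pigeonhole, the 22 residue classes mod 22 are the pigeonholes.
With 22 integers one could put 1 in each residue class and have no class reach 2.
The 23rd integer pushes some class to 2, so 22·1 + 1 = 23.

23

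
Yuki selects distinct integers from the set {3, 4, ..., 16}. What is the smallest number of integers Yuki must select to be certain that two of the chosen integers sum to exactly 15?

10

Group the elements by complementary pair {x, 15−x}: {3,12}, {4,11}, {5,10}, …, giving 5 two-element pairs and 4 integers whose partner 15−x falls outside [3,16].
By the pigeonhole principle, treating each of those 9 groups as a pigeonhole, one can pick one integer per group — 9 integers — with no two summing to 15.
The 10th integer lands in an occupied pair, forcing a sum of 15.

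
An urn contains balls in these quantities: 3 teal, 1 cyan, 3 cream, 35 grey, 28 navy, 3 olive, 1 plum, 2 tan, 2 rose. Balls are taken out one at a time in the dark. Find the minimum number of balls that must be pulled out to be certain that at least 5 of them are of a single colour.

An adversary could hand out at most 4 balls per colour (7 colours run out sooner): 3 + 1 + 3 + 4 + 4 + 3 + 1 + 2 + 2 = 23 balls and still no colour has 5.
By the pigeonhole principle, one more ball lands in a colour already at 4, so 24 draws are enough and 23 are not.

24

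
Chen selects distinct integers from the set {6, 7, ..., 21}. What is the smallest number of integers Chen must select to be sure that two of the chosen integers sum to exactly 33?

A set avoiding the sum 33 can contain at most one of each pair {x, 33−x}, plus the 6 elements whose complement lies outside the range.
The integers 6, …, 16 (11 of them) are such a set: any two sum to at least 6+7 = 13 and at most 15+16 = 31 < 33.
Any 12th integer completes one of the 5 pairs, so 12 choices force a sum of 33.

12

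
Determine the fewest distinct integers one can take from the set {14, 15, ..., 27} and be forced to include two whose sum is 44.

10

Group the elements by complementary pair {x, 44−x}: {17,27}, {18,26}, {19,25}, …, giving 5 two-element pairs, the single value 22 (it cannot pair with itself since the integers are distinct), and 3 integers whose partner 44−x falls outside [14,27].
Treating each of those 9 groups as a pigeonhole, one can pick one integer per group — 9 integers — with no two summing to 44.
The 10th integer lands in an occupied pair, forcing a sum of 44.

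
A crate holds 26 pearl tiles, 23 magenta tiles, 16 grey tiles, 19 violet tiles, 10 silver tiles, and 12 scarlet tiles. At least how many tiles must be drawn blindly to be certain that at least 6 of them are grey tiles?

96

In the worst case for collecting grey tiles, every non-grey tile comes out first.
There are 26 + 23 + 19 + 10 + 12 = 90 non-grey tiles altogether.
After those, each further tile must be grey, so 90 + 6 = 96 draws guarantee 6 grey tiles.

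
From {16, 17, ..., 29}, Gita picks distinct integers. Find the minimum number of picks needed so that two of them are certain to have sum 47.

9

Two chosen integers sum to 47 exactly when both halves of some pair {x, 47−x} with 18 ≤ x ≤ 47−x ≤ 29 are chosen — 6 such pairs.
The remaining 2 elements (those with no distinct partner in range) can never complete a 47-sum, so the worst case takes all of them and one from each pair: 2 + 6 = 8.
The 9th integer has to be the second member of some pair, so 8 + 1 = 9.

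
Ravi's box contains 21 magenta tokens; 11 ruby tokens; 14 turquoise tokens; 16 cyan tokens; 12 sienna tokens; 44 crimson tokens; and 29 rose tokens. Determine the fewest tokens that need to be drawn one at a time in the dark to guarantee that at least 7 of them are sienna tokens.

142

In the worst case for collecting sienna tokens, every non-sienna token comes out first.
There are 21 + 11 + 14 + 16 + 44 + 29 = 135 non-sienna tokens altogether.
After those, each further token must be sienna, so 135 + 7 = 142 draws guarantee 7 sienna tokens.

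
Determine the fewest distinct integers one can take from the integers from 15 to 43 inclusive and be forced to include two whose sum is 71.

22

A set avoiding the sum 71 can contain at most one of each pair {x, 71−x}, plus the 13 elements whose complement lies outside the range.
The integers 15, …, 35 (21 of them) are such a set: any two sum to at least 15+16 = 31 and at most 34+35 = 69 < 71.
Pigeonhole: any 22nd integer completes one of the 8 pairs, so 22 choices force a sum of 71.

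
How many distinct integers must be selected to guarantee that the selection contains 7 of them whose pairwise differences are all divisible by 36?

Integers whose pairwise differences are multiples of 36 are exactly those sharing a remainder mod 36. The 36 residue classes mod 36 are the pigeonholes.
With 216 integers one could put 6 in each residue class and have no class reach 7.
The 217th integer pushes some class to 7, so 36·6 + 1 = 217.

217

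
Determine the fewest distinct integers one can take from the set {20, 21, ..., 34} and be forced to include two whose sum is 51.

Two chosen integers sum to 51 exactly when both halves of some pair {x, 51−x} with 20 ≤ x ≤ 51−x ≤ 31 are chosen — 6 such pairs.
The remaining 3 elements (those with no distinct partner in range) can never complete a 51-sum, so the worst case takes all of them and one from each pair: 3 + 6 = 9.
By the pigeonhole principle, the 10th integer has to be the second member of some pair, so 9 + 1 = 10.

10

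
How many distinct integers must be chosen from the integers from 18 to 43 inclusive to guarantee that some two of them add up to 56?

Group the elements by complementary pair {x, 56−x}: {18,38}, {19,37}, {20,36}, …, giving 10 two-element pairs, the single value 28 (it cannot pair with itself since the integers are distinct), and 5 integers whose partner 56−x falls outside [18,43].
Treating each of those 16 groups as a pigeonhole, one can pick one integer per group — 16 integers — with no two summing to 56.
The 17th integer lands in an occupied pair, forcing a sum of 56.

17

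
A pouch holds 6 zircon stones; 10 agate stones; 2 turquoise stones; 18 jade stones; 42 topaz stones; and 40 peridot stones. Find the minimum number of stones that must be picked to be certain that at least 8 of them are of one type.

37

Pigeonhole: the 6 types are the holes; the stones drawn are the pigeons.
To avoid 8 of any one type, the worst case takes at most 7 of each type, or every stone of a type that has fewer than 7.
That gives 6 + 7 + 2 + 7 + 7 + 7 = 36 stones with no type reaching 8.
The next stone forces some type to 8, so 36 + 1 = 37.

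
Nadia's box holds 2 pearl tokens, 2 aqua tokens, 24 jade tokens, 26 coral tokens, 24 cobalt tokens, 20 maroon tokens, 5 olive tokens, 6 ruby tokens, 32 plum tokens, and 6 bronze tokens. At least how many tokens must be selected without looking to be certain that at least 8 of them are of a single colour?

The 10 colours are the holes; the tokens drawn are the pigeons.
To avoid 8 of any one colour, the worst case takes at most 7 of each colour, or every token of a colour that has fewer than 7.
That gives 2 + 2 + 7 + 7 + 7 + 7 + 5 + 6 + 7 + 6 = 56 tokens with no colour reaching 8.
The next token forces some colour to 8, so 56 + 1 = 57.

57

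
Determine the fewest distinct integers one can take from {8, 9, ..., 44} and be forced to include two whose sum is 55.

Two chosen integers sum to 55 exactly when both halves of some pair {x, 55−x} with 11 ≤ x ≤ 55−x ≤ 44 are chosen — 17 such pairs.
The remaining 3 elements (those with no distinct partner in range) can never complete a 55-sum, so the worst case takes all of them and one from each pair: 3 + 17 = 20.
The 21st integer has to be the second member of some pair, so 20 + 1 = 21.

21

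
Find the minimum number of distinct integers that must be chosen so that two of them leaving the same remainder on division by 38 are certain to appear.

39

Pigeonhole: the 38 residue classes mod 38 are the pigeonholes.
With 38 integers one could put 1 in each residue class and have no class reach 2.
The 39th integer pushes some class to 2, so 38·1 + 1 = 39.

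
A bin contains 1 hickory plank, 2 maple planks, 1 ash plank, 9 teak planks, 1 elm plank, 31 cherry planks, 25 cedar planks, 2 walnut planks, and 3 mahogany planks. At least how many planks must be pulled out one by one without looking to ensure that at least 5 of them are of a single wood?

An adversary could hand out at most 4 planks per wood (6 woods run out sooner): 1 + 2 + 1 + 4 + 1 + 4 + 4 + 2 + 3 = 22 planks and still no wood has 5.
One more plank lands in a wood already at 4, so 23 draws are enough and 22 are not.

23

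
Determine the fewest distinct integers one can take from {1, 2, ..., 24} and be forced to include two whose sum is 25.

A set avoiding the sum 25 can contain at most one of each pair {x, 25−x}.
The integers 13, …, 24 (12 of them) are such a set: any two sum to at least 13+14 = 27 > 25.
Any 13th integer completes one of the 12 pairs, so 13 choices force a sum of 25.

13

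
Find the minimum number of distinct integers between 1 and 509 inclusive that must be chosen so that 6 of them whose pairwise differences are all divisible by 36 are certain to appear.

Integers whose pairwise differences are multiples of 36 are exactly those sharing a remainder mod 36. The 36 residue classes mod 36 are the pigeonholes.
With 180 integers one could put 5 in each residue class and have no class reach 6.
The 181st integer pushes some class to 6, so 36·5 + 1 = 181.

181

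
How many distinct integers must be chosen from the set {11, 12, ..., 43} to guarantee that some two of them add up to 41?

Two chosen integers sum to 41 exactly when both halves of some pair {x, 41−x} with 11 ≤ x ≤ 41−x ≤ 30 are chosen — 10 such pairs.
The remaining 13 elements (those with no distinct partner in range) can never complete a 41-sum, so the worst case takes all of them and one from each pair: 13 + 10 = 23.
Pigeonhole: the 24th integer has to be the second member of some pair, so 23 + 1 = 24.

24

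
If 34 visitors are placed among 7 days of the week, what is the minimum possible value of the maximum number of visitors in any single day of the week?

5

By pigeonhole, the 7 days of the week are the holes and the 34 visitors are the pigeons.
If every day of the week held at most 4 visitors, the total would be at most 7 × 4 = 28, which is less than 34.
So some day of the week holds at least ⌈34/7⌉ = 5 visitors.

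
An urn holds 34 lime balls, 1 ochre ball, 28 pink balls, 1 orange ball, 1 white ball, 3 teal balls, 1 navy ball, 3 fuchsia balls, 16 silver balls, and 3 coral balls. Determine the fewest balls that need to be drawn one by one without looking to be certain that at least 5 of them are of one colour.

26

The 10 colours are the holes; the balls drawn are the pigeons.
To avoid 5 of any one colour, the worst case takes at most 4 of each colour, or every ball of a colour that has fewer than 4.
That gives 4 + 1 + 4 + 1 + 1 + 3 + 1 + 3 + 4 + 3 = 25 balls with no colour reaching 5.
The next ball forces some colour to 5, so 25 + 1 = 26.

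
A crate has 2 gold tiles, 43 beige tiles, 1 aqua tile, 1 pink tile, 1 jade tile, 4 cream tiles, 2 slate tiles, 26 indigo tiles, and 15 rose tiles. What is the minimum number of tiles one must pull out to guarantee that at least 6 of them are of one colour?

An adversary could hand out at most 5 tiles per colour (6 colours run out sooner): 2 + 5 + 1 + 1 + 1 + 4 + 2 + 5 + 5 = 26 tiles and still no colour has 6.
By pigeonhole, one more tile lands in a colour already at 5, so 27 draws are enough and 26 are not.

27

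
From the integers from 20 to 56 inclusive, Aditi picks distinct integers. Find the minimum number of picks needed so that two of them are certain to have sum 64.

26

Two chosen integers sum to 64 exactly when both halves of some pair {x, 64−x} with 20 ≤ x ≤ 64−x ≤ 44 are chosen — 12 such pairs.
The remaining 13 elements (those with no distinct partner in range) can never complete a 64-sum, so the worst case takes all of them and one from each pair: 13 + 12 = 25.
The 26th integer has to be the second member of some pair, so 25 + 1 = 26.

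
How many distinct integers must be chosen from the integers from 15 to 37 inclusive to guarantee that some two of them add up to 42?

Group the elements by complementary pair {x, 42−x}: {15,27}, {16,26}, {17,25}, …, giving 6 two-element pairs, the single value 21 (it cannot pair with itself since the integers are distinct), and 10 integers whose partner 42−x falls outside [15,37].
Treating each of those 17 groups as a pigeonhole, one can pick one integer per group — 17 integers — with no two summing to 42.
The 18th integer lands in an occupied pair, forcing a sum of 42.

18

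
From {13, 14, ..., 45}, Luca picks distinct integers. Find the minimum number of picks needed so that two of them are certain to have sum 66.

Group the elements by complementary pair {x, 66−x}: {21,45}, {22,44}, {23,43}, …, giving 12 two-element pairs, the single value 33 (it cannot pair with itself since the integers are distinct), and 8 integers whose partner 66−x falls outside [13,45].
Pigeonhole: treating each of those 21 groups as a pigeonhole, one can pick one integer per group — 21 integers — with no two summing to 66.
The 22nd integer lands in an occupied pair, forcing a sum of 66.

22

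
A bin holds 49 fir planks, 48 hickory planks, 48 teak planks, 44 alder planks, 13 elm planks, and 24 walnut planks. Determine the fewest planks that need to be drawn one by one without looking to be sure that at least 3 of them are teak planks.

In the worst case for collecting teak planks, every non-teak plank comes out first.
There are 49 + 48 + 44 + 13 + 24 = 178 non-teak planks altogether.
After those, each further plank must be teak, so 178 + 3 = 181 draws guarantee 3 teak planks.

181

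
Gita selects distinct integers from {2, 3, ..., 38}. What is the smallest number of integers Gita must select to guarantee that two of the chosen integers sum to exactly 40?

20

Two chosen integers sum to 40 exactly when both halves of some pair {x, 40−x} with 2 ≤ x ≤ 40−x ≤ 38 are chosen — 18 such pairs.
The remaining 1 element (those with no distinct partner in range) can never complete a 40-sum, so the worst case takes all of them and one from each pair: 1 + 18 = 19.
The 20th integer has to be the second member of some pair, so 19 + 1 = 20.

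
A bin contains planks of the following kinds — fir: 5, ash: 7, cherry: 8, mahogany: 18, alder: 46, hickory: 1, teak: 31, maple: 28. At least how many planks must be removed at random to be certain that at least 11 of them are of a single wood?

Pigeonhole: put each drawn plank into a box by wood. The largest draw with every box below 11 takes min(count, 10) from each wood; woods with fewer than 10 contribute all they have.
Σ min(cᵢ, 10) = 5 + 7 + 8 + 10 + 10 + 1 + 10 + 10 = 61.
Draw number 61 + 1 = 62 must push one box to 11.

62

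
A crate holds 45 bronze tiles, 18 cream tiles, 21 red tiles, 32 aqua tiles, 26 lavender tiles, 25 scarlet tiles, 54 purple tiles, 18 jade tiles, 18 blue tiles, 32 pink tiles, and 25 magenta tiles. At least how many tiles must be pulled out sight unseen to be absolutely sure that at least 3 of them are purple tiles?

263

In the worst case for collecting purple tiles, every non-purple tile comes out first.
There are 45 + 18 + 21 + 32 + 26 + 25 + 18 + 18 + 32 + 25 = 260 non-purple tiles altogether.
After those, each further tile must be purple, so 260 + 3 = 263 draws guarantee 3 purple tiles.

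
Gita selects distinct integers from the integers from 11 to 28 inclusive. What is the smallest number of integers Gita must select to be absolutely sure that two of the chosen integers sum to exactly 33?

A set avoiding the sum 33 can contain at most one of each pair {x, 33−x}, plus the 6 elements whose complement lies outside the range.
The integers 17, …, 28 (12 of them) are such a set: any two sum to at least 17+18 = 35 > 33.
Pigeonhole: any 13th integer completes one of the 6 pairs, so 13 choices force a sum of 33.

13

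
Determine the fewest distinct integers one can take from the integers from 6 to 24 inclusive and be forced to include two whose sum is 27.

Two chosen integers sum to 27 exactly when both halves of some pair {x, 27−x} with 6 ≤ x ≤ 27−x ≤ 21 are chosen — 8 such pairs.
The remaining 3 elements (those with no distinct partner in range) can never complete a 27-sum, so the worst case takes all of them and one from each pair: 3 + 8 = 11.
By pigeonhole, the 12th integer has to be the second member of some pair, so 11 + 1 = 12.

12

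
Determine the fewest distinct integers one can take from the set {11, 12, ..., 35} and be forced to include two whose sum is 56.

Group the elements by complementary pair {x, 56−x}: {21,35}, {22,34}, {23,33}, …, giving 7 two-element pairs, the single value 28 (it cannot pair with itself since the integers are distinct), and 10 integers whose partner 56−x falls outside [11,35].
Pigeonhole: treating each of those 18 groups as a pigeonhole, one can pick one integer per group — 18 integers — with no two summing to 56.
The 19th integer lands in an occupied pair, forcing a sum of 56.

19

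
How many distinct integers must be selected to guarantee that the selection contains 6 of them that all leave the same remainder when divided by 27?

136

By the pigeonhole principle, the 27 residue classes mod 27 are the pigeonholes.
With 135 integers one could put 5 in each residue class and have no class reach 6.
The 136th integer pushes some class to 6, so 27·5 + 1 = 136.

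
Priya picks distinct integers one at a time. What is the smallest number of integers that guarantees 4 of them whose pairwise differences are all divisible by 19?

Integers whose pairwise differences are multiples of 19 are exactly those sharing a remainder mod 19. By the pigeonhole principle, the 19 residue classes mod 19 are the pigeonholes.
With 57 integers one could put 3 in each residue class and have no class reach 4.
The 58th integer pushes some class to 4, so 19·3 + 1 = 58.

58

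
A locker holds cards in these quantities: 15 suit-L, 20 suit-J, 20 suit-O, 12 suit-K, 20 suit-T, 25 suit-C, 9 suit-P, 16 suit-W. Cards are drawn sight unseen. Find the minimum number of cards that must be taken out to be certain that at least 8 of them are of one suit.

Put each drawn card into a box by suit. The largest draw with every box below 8 takes min(count, 7) from each suit.
Σ min(cᵢ, 7) = 7 + 7 + 7 + 7 + 7 + 7 + 7 + 7 = 56.
Draw number 56 + 1 = 57 must push one box to 8.

57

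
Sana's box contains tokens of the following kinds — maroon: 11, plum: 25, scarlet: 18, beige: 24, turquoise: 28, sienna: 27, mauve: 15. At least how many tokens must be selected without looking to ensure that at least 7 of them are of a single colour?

43

An adversary could hand out at most 6 tokens per colour: 6 + 6 + 6 + 6 + 6 + 6 + 6 = 42 tokens and still no colour has 7.
One more token lands in a colour already at 6, so 43 draws are enough and 42 are not.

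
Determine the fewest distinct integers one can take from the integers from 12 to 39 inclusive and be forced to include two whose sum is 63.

Two chosen integers sum to 63 exactly when both halves of some pair {x, 63−x} with 24 ≤ x ≤ 63−x ≤ 39 are chosen — 8 such pairs.
The remaining 12 elements (those with no distinct partner in range) can never complete a 63-sum, so the worst case takes all of them and one from each pair: 12 + 8 = 20.
By pigeonhole, the 21st integer has to be the second member of some pair, so 20 + 1 = 21.

21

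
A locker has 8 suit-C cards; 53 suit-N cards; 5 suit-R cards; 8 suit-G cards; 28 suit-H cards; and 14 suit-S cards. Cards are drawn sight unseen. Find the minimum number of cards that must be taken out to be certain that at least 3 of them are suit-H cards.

In the worst case for collecting suit-H cards, every non-suit-H card comes out first.
There are 8 + 53 + 5 + 8 + 14 = 88 non-suit-H cards altogether.
After those, each further card must be suit-H, so 88 + 3 = 91 draws guarantee 3 suit-H cards.

91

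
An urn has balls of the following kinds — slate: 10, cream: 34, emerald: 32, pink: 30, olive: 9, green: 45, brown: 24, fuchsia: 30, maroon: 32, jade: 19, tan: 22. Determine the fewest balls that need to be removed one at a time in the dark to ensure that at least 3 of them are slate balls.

280

In the worst case for collecting slate balls, every non-slate ball comes out first.
There are 34 + 32 + 30 + 9 + 45 + 24 + 30 + 32 + 19 + 22 = 277 non-slate balls altogether.
After those, each further ball must be slate, so 277 + 3 = 280 draws guarantee 3 slate balls.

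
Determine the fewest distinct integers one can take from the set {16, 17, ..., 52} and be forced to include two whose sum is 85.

Two chosen integers sum to 85 exactly when both halves of some pair {x, 85−x} with 33 ≤ x ≤ 85−x ≤ 52 are chosen — 10 such pairs.
The remaining 17 elements (those with no distinct partner in range) can never complete a 85-sum, so the worst case takes all of them and one from each pair: 17 + 10 = 27.
By the pigeonhole principle, the 28th integer has to be the second member of some pair, so 27 + 1 = 28.

28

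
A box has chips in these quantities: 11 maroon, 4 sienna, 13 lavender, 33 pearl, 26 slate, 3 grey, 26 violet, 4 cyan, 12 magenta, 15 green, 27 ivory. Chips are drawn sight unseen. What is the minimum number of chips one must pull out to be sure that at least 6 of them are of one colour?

52

The 11 colours are the holes; the chips drawn are the pigeons.
To avoid 6 of any one colour, the worst case takes at most 5 of each colour, or every chip of a colour that has fewer than 5.
That gives 5 + 4 + 5 + 5 + 5 + 3 + 5 + 4 + 5 + 5 + 5 = 51 chips with no colour reaching 6.
The next chip forces some colour to 6, so 51 + 1 = 52.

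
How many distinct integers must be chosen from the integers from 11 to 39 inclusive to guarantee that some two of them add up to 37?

A set avoiding the sum 37 can contain at most one of each pair {x, 37−x}, plus the 13 elements whose complement lies outside the range.
The integers 19, …, 39 (21 of them) are such a set: any two sum to at least 19+20 = 39 > 37.
Pigeonhole: any 22nd integer completes one of the 8 pairs, so 22 choices force a sum of 37.

22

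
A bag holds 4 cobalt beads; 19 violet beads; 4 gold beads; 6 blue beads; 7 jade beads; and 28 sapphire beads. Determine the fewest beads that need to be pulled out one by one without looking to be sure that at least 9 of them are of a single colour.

An adversary could hand out at most 8 beads per colour (4 colours run out sooner): 4 + 8 + 4 + 6 + 7 + 8 = 37 beads and still no colour has 9.
By pigeonhole, one more bead lands in a colour already at 8, so 38 draws are enough and 37 are not.

38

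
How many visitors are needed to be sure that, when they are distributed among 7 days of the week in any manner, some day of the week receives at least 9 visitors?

With 56 visitors one could put exactly 8 in each of the 7 days of the week, and no day of the week would reach 9.
One more visitor must land in a day of the week that already has 8, giving it 9.
So 7 × 8 + 1 = 57 visitors are required.

57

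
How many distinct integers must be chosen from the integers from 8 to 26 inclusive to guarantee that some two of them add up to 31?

12

A set avoiding the sum 31 can contain at most one of each pair {x, 31−x}, plus the 3 elements whose complement lies outside the range.
The integers 16, …, 26 (11 of them) are such a set: any two sum to at least 16+17 = 33 > 31.
Any 12th integer completes one of the 8 pairs, so 12 choices force a sum of 31.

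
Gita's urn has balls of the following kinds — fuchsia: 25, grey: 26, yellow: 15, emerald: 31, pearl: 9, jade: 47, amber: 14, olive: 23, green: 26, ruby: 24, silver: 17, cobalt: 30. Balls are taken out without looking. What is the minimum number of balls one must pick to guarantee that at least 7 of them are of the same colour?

73

An adversary could hand out at most 6 balls per colour: 6 + 6 + 6 + 6 + 6 + 6 + 6 + 6 + 6 + 6 + 6 + 6 = 72 balls and still no colour has 7.
By the pigeonhole principle, one more ball lands in a colour already at 6, so 73 draws are enough and 72 are not.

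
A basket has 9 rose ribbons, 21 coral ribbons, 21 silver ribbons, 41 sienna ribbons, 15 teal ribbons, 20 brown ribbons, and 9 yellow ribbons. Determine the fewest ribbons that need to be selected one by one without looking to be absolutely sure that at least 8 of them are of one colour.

Put each drawn ribbon into a box by colour. The largest draw with every box below 8 takes min(count, 7) from each colour.
Σ min(cᵢ, 7) = 7 + 7 + 7 + 7 + 7 + 7 + 7 = 49.
Draw number 49 + 1 = 50 must push one box to 8.

50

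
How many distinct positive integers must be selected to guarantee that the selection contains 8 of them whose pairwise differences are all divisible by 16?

113

Integers whose pairwise differences are multiples of 16 are exactly those sharing a remainder mod 16. By the pigeonhole principle, the 16 residue classes mod 16 are the pigeonholes.
With 112 integers one could put 7 in each residue class and have no class reach 8.
The 113th integer pushes some class to 8, so 16·7 + 1 = 113.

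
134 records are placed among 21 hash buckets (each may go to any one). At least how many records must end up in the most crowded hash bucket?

7

Pigeonhole: the 21 hash buckets are the holes and the 134 records are the pigeons.
If every hash bucket held at most 6 records, the total would be at most 21 × 6 = 126, which is less than 134.
So some hash bucket holds at least ⌈134/21⌉ = 7 records.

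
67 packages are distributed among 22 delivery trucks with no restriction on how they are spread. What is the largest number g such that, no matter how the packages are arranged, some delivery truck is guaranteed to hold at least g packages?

The 22 delivery trucks are the holes and the 67 packages are the pigeons.
If every delivery truck held at most 3 packages, the total would be at most 22 × 3 = 66, which is less than 67.
So some delivery truck holds at least ⌈67/22⌉ = 4 packages.

4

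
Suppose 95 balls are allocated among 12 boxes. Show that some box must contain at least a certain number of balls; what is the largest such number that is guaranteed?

The 12 boxes are the holes and the 95 balls are the pigeons.
If every box held at most 7 balls, the total would be at most 12 × 7 = 84, which is less than 95.
So some box holds at least ⌈95/12⌉ = 8 balls.

8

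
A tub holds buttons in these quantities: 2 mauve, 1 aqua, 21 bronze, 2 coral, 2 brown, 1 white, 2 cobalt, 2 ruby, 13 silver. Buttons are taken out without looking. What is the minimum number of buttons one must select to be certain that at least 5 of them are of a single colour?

The 9 colours are the holes; the buttons drawn are the pigeons.
To avoid 5 of any one colour, the worst case takes at most 4 of each colour, or every button of a colour that has fewer than 4.
That gives 2 + 1 + 4 + 2 + 2 + 1 + 2 + 2 + 4 = 20 buttons with no colour reaching 5.
The next button forces some colour to 5, so 20 + 1 = 21.

21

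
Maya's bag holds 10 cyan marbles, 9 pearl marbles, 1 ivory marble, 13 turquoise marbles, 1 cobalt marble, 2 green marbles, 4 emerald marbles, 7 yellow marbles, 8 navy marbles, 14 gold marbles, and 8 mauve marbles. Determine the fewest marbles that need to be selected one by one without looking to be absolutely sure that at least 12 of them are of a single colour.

Pigeonhole: the 11 colours are the holes; the marbles drawn are the pigeons.
To avoid 12 of any one colour, the worst case takes at most 11 of each colour, or every marble of a colour that has fewer than 11.
That gives 10 + 9 + 1 + 11 + 1 + 2 + 4 + 7 + 8 + 11 + 8 = 72 marbles with no colour reaching 12.
The next marble forces some colour to 12, so 72 + 1 = 73.

73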